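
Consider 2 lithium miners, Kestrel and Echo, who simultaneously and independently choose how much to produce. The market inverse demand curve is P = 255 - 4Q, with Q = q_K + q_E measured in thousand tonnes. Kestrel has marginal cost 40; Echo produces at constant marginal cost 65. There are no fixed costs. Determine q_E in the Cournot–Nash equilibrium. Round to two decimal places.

13.75

Kestrel's profit: π_K = (255 - 4Q)q_K - (40q_K). Setting ∂π_K/∂q_K = 0: 215 - 8q_K - 4(q_E) = 0.
Echo's profit: π_E = (255 - 4Q)q_E - (65q_E). Setting ∂π_E/∂q_E = 0: 190 - 8q_E - 4(q_K) = 0.
Rearranging gives the reaction functions q_K = (215 - 4q_E)/8 and q_E = (190 - 4q_K)/8.
Substituting one into the other gives q_K = 20 and q_E = 55/4.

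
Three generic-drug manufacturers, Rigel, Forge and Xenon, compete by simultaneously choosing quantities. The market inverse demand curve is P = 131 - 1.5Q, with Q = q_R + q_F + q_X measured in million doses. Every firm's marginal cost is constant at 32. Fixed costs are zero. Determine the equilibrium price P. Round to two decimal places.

Each firm earns π_i = (131 - 1.5Q)q_i - 32q_i.
First-order condition (treating rivals' output as given): 99 - 3q_i - (3/2)·Σ_{j≠i} q_j = 0.
With identical firms every q_j equals q_i, so Σ_{j≠i} q_j = 2q_i and 99 = 6q_i, giving q_i = 33/2.
Total output Q = 99/2, so price P = 131 - (3/2)·(99/2) = 227/4.

56.75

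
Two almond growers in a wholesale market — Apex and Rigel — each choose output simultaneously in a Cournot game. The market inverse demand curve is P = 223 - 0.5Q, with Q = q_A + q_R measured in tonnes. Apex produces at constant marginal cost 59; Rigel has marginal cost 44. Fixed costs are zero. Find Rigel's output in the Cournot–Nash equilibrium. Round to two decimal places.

129.33

Apex's profit: π_A = (223 - 0.5Q)q_A - (59q_A). Setting ∂π_A/∂q_A = 0: 164 - q_A - (1/2)(q_R) = 0.
Rigel's profit: π_R = (223 - 0.5Q)q_R - (44q_R). Setting ∂π_R/∂q_R = 0: 179 - q_R - (1/2)(q_A) = 0.
So q_A = (164 - (1/2)q_R) and q_R = (179 - (1/2)q_A).
Solving the pair: q_A = 298/3, q_R = 388/3.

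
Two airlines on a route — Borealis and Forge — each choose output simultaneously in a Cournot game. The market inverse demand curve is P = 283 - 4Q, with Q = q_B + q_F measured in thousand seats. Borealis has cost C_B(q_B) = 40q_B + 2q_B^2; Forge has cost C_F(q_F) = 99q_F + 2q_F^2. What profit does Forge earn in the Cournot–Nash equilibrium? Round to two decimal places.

Borealis's profit: π_B = (283 - 4Q)q_B - (40q_B + 2q_B²). Setting ∂π_B/∂q_B = 0: 243 - 12q_B - 4(q_F) = 0.
Forge's profit: π_F = (283 - 4Q)q_F - (99q_F + 2q_F²). Setting ∂π_F/∂q_F = 0: 184 - 12q_F - 4(q_B) = 0.
Best responses: q_B = (243 - 4q_F)/12, q_F = (184 - 4q_B)/12.
Solving the pair: q_B = 545/32, q_F = 309/32.
Price P = 283 - 4·(427/16) = 705/4.
Forge's profit: (705/4)·(309/32) - 99·(309/32) - 2(309/32)² = 559.4590.

559.46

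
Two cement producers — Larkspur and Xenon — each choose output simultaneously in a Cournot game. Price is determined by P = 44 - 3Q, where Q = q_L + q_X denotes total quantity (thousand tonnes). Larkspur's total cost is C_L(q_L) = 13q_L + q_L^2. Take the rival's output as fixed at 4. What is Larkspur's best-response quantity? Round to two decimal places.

With the rival's output fixed at 4, Larkspur's profit is π_L = (44 - 3·4 - 3q_L)q_L - (13q_L + q_L²) = (32 - 3q_L)q_L - (13q_L + q_L²).
∂π_L/∂q_L = 19 - 8q_L = 0, so q_L = 19/8.

2.38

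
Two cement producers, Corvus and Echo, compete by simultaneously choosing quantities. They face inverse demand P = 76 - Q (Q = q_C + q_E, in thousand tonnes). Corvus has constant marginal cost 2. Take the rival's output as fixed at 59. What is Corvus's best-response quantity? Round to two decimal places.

With the rival's output fixed at 59, Corvus's profit is π_C = (76 - 59 - q_C)q_C - (2q_C) = (17 - q_C)q_C - (2q_C).
∂π_C/∂q_C = 15 - 2q_C = 0, so q_C = 15/2.

7.50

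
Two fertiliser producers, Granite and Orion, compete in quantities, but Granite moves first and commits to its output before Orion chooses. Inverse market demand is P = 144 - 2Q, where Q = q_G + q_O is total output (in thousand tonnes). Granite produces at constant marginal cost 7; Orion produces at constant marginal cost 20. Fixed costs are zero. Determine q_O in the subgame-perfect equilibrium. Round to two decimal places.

Solve by backward induction. Given q_G, the follower Orion maximises π_O = (144 - 2q_G - 2q_O)q_O - 20q_O.
∂π_O/∂q_O = 124 - 2q_G - 4q_O = 0 gives the reaction function q_O = (124 - 2q_G)/4.
The leader anticipates this reaction. Substituting into P = 144 - 2Q gives P = 82 - q_G, so π_G = (82 - q_G)q_G - 7q_G.
The leader's first-order condition 75 - 2q_G = 0 yields q_G = 75/2.
Then q_O = (124 - 2·(75/2))/4 = 49/4.

12.25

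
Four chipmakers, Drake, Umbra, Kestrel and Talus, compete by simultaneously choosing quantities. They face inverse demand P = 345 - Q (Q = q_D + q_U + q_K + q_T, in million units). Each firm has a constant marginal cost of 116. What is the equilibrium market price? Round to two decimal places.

Each firm earns π_i = (345 - Q)q_i - 116q_i.
Setting ∂π_i/∂q_i = 0 with rivals' quantities fixed: 229 - 2q_i - Σ_{j≠i} q_j = 0.
By symmetry each firm produces the same amount; substituting Σ_{j≠i} q_j = 3q_i yields q_i = 229/5.
Total output Q = 916/5, so price P = 345 - 916/5 = 809/5.

161.80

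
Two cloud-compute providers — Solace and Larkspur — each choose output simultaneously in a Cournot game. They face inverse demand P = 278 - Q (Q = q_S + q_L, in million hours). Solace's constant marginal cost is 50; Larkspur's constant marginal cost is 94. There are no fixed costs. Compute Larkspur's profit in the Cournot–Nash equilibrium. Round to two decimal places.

2177.78

Solace's profit: π_S = (278 - Q)q_S - (50q_S). Setting ∂π_S/∂q_S = 0: 228 - 2q_S - (q_L) = 0.
Larkspur's first-order condition: 184 - 2q_L - (q_S) = 0.
So q_S = (228 - q_L)/2 and q_L = (184 - q_S)/2.
Solving the pair: q_S = 272/3, q_L = 140/3.
Price P = 278 - 412/3 = 422/3.
Larkspur's profit: (422/3 - 94)·(140/3) = 2177.7778.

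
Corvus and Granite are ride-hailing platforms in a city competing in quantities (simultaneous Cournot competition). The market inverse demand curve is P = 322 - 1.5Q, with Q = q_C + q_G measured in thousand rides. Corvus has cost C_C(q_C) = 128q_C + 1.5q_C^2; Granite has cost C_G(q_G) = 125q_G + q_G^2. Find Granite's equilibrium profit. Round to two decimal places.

2577.33

Corvus's profit: π_C = (322 - 1.5Q)q_C - (128q_C + (3/2)q_C²). Setting ∂π_C/∂q_C = 0: 194 - 6q_C - (3/2)(q_G) = 0.
Granite's profit: π_G = (322 - 1.5Q)q_G - (125q_G + q_G²). Setting ∂π_G/∂q_G = 0: 197 - 5q_G - (3/2)(q_C) = 0.
Best responses: q_C = (194 - (3/2)q_G)/6, q_G = (197 - (3/2)q_C)/5.
Substituting one into the other gives q_C = 24.3063 and q_G = 1188/37.
Price P = 322 - (3/2)·56.4144 = 237.3784.
Granite's profit: 237.3784·(1188/37) - 125·(1188/37) - (1188/37)² = 2577.3265.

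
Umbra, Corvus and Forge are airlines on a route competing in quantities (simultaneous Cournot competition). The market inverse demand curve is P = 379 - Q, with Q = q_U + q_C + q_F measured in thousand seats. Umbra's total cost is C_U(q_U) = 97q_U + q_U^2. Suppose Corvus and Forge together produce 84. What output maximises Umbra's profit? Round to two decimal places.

With rivals' combined output fixed at 84, Umbra's profit is π_U = (379 - 84 - q_U)q_U - (97q_U + q_U²) = (295 - q_U)q_U - (97q_U + q_U²).
∂π_U/∂q_U = 198 - 4q_U = 0, so q_U = 99/2.

49.50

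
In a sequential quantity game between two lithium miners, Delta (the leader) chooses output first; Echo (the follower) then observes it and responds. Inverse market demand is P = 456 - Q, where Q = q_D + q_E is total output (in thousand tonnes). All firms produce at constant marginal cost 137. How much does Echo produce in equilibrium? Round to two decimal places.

79.75

Solve by backward induction. Given q_D, the follower Echo maximises π_E = (456 - q_D - q_E)q_E - 137q_E.
Setting the follower's marginal profit to zero, 319 - q_D - 2q_E = 0, i.e. q_E = (319 - q_D)/2.
Delta substitutes q_E(q_D) into its own profit: π_D = q_D(456 - q_D - (319 - q_D)/2) - 137q_D = (593/2 - (1/2)q_D)q_D - 137q_D.
Maximising: ∂π_D/∂q_D = 319/2 - q_D = 0, giving q_D = 319/2.
Then q_E = (319 - 319/2)/2 = 319/4.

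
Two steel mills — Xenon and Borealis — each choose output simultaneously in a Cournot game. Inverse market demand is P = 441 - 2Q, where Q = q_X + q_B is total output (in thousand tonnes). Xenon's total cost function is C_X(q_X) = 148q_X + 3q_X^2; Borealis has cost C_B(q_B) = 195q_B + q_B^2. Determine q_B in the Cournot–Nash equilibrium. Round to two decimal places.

33.46

Xenon's profit: π_X = (441 - 2Q)q_X - (148q_X + 3q_X²). Setting ∂π_X/∂q_X = 0: 293 - 10q_X - 2(q_B) = 0.
Borealis's first-order condition: 246 - 6q_B - 2(q_X) = 0.
Best responses: q_X = (293 - 2q_B)/10, q_B = (246 - 2q_X)/6.
Solving the pair: q_X = 633/28, q_B = 937/28.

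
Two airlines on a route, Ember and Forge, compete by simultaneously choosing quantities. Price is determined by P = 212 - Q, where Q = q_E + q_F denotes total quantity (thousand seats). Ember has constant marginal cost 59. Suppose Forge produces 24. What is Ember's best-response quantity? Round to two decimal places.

With the rival's output fixed at 24, Ember's profit is π_E = (212 - 24 - q_E)q_E - (59q_E) = (188 - q_E)q_E - (59q_E).
∂π_E/∂q_E = 129 - 2q_E = 0, so q_E = 129/2.

64.50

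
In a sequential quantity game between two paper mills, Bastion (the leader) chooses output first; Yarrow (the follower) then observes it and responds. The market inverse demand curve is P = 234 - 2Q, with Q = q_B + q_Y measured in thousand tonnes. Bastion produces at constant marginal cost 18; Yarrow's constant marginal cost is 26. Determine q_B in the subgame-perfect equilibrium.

The follower Yarrow best-responds to any q_B: π_Y = (234 - 2Q)q_Y - 26q_Y.
∂π_Y/∂q_Y = 208 - 2q_B - 4q_Y = 0 gives the reaction function q_Y = (208 - 2q_B)/4.
The leader anticipates this reaction. Substituting into P = 234 - 2Q gives P = 130 - q_B, so π_B = (130 - q_B)q_B - 18q_B.
Leader FOC: 112 - 2q_B = 0, so q_B = 56.
Then q_Y = (208 - 2·56)/4 = 24.

56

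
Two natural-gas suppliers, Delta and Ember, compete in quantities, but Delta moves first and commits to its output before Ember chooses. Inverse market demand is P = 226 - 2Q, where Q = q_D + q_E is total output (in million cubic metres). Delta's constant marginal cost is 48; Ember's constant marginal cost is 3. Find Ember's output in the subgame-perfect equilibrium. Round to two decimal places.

39.13

The follower Ember best-responds to any q_D: π_E = (226 - 2Q)q_E - 3q_E.
Follower FOC: 223 - 2q_D - 4q_E = 0, so q_E(q_D) = (223 - 2q_D)/4.
Delta substitutes q_E(q_D) into its own profit: π_D = q_D(226 - 2q_D - (223 - 2q_D)/2) - 48q_D = (229/2 - q_D)q_D - 48q_D.
The leader's first-order condition 133/2 - 2q_D = 0 yields q_D = 133/4.
Then q_E = (223 - 2·(133/4))/4 = 313/8.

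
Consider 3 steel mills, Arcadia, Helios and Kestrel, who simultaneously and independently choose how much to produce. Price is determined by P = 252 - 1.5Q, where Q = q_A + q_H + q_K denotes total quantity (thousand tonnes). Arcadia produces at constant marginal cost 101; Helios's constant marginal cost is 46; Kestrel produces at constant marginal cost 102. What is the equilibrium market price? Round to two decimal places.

Arcadia's profit: π_A = (252 - 1.5Q)q_A - (101q_A). Setting ∂π_A/∂q_A = 0: 151 - 3q_A - (3/2)(q_H + q_K) = 0.
Helios's first-order condition: 206 - 3q_H - (3/2)(q_A + q_K) = 0.
Kestrel's first-order condition: 150 - 3q_K - (3/2)(q_A + q_H) = 0.
Summing all 3 equations gives 507 − 6Q = 0, hence Q = 169/2.
Back-substituting: q_A = (151 − 507/4)/(3/2) = 97/6, q_H = (206 − 507/4)/(3/2) = 317/6, q_K = (150 − 507/4)/(3/2) = 31/2.
Total output Q = 169/2, so price P = 252 - (3/2)·(169/2) = 501/4.

125.25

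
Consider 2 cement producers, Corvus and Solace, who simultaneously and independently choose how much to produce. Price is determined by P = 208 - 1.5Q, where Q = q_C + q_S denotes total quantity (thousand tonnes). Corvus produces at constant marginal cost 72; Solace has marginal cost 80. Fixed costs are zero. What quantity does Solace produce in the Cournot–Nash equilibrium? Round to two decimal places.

Corvus's profit: π_C = (208 - 1.5Q)q_C - (72q_C). Setting ∂π_C/∂q_C = 0: 136 - 3q_C - (3/2)(q_S) = 0.
Solace's profit: π_S = (208 - 1.5Q)q_S - (80q_S). Setting ∂π_S/∂q_S = 0: 128 - 3q_S - (3/2)(q_C) = 0.
Best responses: q_C = (136 - (3/2)q_S)/3, q_S = (128 - (3/2)q_C)/3.
Substituting one into the other gives q_C = 32 and q_S = 80/3.

26.67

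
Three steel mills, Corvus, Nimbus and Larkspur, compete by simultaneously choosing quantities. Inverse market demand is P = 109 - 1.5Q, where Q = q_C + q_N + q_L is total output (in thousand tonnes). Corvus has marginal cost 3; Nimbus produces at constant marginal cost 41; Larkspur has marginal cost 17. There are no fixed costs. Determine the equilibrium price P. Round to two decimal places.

42.50

Corvus's profit: π_C = (109 - 1.5Q)q_C - (3q_C). Setting ∂π_C/∂q_C = 0: 106 - 3q_C - (3/2)(q_N + q_L) = 0.
Nimbus's first-order condition: 68 - 3q_N - (3/2)(q_C + q_L) = 0.
Larkspur's first-order condition: 92 - 3q_L - (3/2)(q_C + q_N) = 0.
Adding the 3 conditions: 266 − 3Q − 3Q = 0, i.e. Q = 133/3.
Back-substituting: q_C = (106 − 133/2)/(3/2) = 79/3, q_N = (68 − 133/2)/(3/2) = 1, q_L = (92 − 133/2)/(3/2) = 17.
Total output Q = 133/3, so price P = 109 - (3/2)·(133/3) = 85/2.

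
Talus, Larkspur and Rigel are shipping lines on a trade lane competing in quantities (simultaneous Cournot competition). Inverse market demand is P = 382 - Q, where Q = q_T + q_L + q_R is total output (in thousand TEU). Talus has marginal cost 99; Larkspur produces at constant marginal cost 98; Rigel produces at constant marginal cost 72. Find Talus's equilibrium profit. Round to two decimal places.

4064.06

Talus's profit: π_T = (382 - Q)q_T - (99q_T). Setting ∂π_T/∂q_T = 0: 283 - 2q_T - (q_L + q_R) = 0.
Larkspur's first-order condition: 284 - 2q_L - (q_T + q_R) = 0.
Rigel's first-order condition: 310 - 2q_R - (q_T + q_L) = 0.
Adding the 3 first-order conditions: 877 − 4Q = 0, so Q = 877/4.
Back-substituting: q_T = (283 − 877/4) = 255/4, q_L = (284 − 877/4) = 259/4, q_R = (310 − 877/4) = 363/4.
Price P = 382 - 877/4 = 651/4.
Talus's profit: (651/4 - 99)·(255/4) = 4064.0625.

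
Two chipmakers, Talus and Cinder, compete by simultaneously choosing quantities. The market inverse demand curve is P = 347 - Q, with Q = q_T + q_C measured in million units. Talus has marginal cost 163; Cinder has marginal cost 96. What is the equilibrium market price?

202

Talus's profit: π_T = (347 - Q)q_T - (163q_T). Setting ∂π_T/∂q_T = 0: 184 - 2q_T - (q_C) = 0.
Cinder's first-order condition: 251 - 2q_C - (q_T) = 0.
Best responses: q_T = (184 - q_C)/2, q_C = (251 - q_T)/2.
Substituting one into the other gives q_T = 39 and q_C = 106.
Total output Q = 145, so price P = 347 - 145 = 202.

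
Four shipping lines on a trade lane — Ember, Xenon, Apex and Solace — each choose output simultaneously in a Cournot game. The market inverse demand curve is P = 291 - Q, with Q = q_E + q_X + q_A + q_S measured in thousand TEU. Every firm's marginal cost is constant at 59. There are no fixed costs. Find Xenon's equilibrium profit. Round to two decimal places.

Each firm earns π_i = (291 - Q)q_i - 59q_i.
First-order condition (treating rivals' output as given): 232 - 2q_i - Σ_{j≠i} q_j = 0.
By symmetry each firm produces the same amount; substituting Σ_{j≠i} q_j = 3q_i yields q_i = 232/5.
Price P = 291 - 928/5 = 527/5.
Xenon's profit: (527/5 - 59)·(232/5) = 2152.9600.

2152.96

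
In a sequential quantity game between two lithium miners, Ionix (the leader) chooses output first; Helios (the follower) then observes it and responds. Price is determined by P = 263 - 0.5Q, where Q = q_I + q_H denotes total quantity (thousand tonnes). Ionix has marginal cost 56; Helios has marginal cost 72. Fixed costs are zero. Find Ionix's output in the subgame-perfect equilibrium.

The follower Helios best-responds to any q_I: π_H = (263 - 0.5Q)q_H - 72q_H.
∂π_H/∂q_H = 191 - (1/2)q_I - q_H = 0 gives the reaction function q_H = (191 - (1/2)q_I).
Ionix substitutes q_H(q_I) into its own profit: π_I = q_I(263 - (1/2)q_I - (191 - (1/2)q_I)/2) - 56q_I = (335/2 - (1/4)q_I)q_I - 56q_I.
Maximising: ∂π_I/∂q_I = 223/2 - (1/2)q_I = 0, giving q_I = 223.
Then q_H = (191 - (1/2)·223) = 159/2.

223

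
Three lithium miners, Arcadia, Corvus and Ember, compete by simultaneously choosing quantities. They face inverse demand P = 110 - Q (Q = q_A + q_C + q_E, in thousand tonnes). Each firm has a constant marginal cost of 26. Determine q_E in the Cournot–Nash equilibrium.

21

Each firm earns π_i = (110 - Q)q_i - 26q_i.
First-order condition (treating rivals' output as given): 84 - 2q_i - Σ_{j≠i} q_j = 0.
With identical firms every q_j equals q_i, so Σ_{j≠i} q_j = 2q_i and 84 = 4q_i, giving q_i = 21.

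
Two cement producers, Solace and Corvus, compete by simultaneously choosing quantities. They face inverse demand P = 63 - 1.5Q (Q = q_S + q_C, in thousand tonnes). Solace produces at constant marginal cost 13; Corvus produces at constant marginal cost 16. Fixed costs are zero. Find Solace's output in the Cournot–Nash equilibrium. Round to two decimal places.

Solace's profit: π_S = (63 - 1.5Q)q_S - (13q_S). Setting ∂π_S/∂q_S = 0: 50 - 3q_S - (3/2)(q_C) = 0.
Corvus's first-order condition: 47 - 3q_C - (3/2)(q_S) = 0.
Best responses: q_S = (50 - (3/2)q_C)/3, q_C = (47 - (3/2)q_S)/3.
Solving the pair: q_S = 106/9, q_C = 88/9.

11.78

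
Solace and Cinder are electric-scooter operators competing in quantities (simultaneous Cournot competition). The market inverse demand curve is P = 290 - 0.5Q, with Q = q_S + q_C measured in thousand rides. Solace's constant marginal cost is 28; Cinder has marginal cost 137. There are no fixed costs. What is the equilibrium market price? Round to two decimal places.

151.67

Solace's profit: π_S = (290 - 0.5Q)q_S - (28q_S). Setting ∂π_S/∂q_S = 0: 262 - q_S - (1/2)(q_C) = 0.
Cinder's profit: π_C = (290 - 0.5Q)q_C - (137q_C). Setting ∂π_C/∂q_C = 0: 153 - q_C - (1/2)(q_S) = 0.
Rearranging gives the reaction functions q_S = (262 - (1/2)q_C) and q_C = (153 - (1/2)q_S).
Solving the pair: q_S = 742/3, q_C = 88/3.
Total output Q = 830/3, so price P = 290 - (1/2)·(830/3) = 455/3.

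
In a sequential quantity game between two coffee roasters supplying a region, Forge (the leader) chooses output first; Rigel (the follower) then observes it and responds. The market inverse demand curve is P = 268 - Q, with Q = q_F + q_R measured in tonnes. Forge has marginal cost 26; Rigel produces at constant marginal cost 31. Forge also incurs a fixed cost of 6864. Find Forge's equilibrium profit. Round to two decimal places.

762.13

The follower Rigel best-responds to any q_F: π_R = (268 - Q)q_R - 31q_R.
∂π_R/∂q_R = 237 - q_F - 2q_R = 0 gives the reaction function q_R = (237 - q_F)/2.
The leader anticipates this reaction. Substituting into P = 268 - Q gives P = 299/2 - (1/2)q_F, so π_F = (299/2 - (1/2)q_F)q_F - 26q_F.
Leader FOC: 247/2 - q_F = 0, so q_F = 247/2.
Then q_R = (237 - 247/2)/2 = 227/4.
Price P = 268 - 721/4 = 351/4.
Forge's profit: (351/4 - 26)·(247/2) - 6864 = 762.1250.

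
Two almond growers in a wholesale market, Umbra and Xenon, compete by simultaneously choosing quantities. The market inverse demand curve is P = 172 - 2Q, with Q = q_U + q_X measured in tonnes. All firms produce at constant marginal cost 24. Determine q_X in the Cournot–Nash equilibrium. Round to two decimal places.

Each firm earns π_i = (172 - 2Q)q_i - 24q_i.
First-order condition (treating rivals' output as given): 148 - 4q_i - 2q_j = 0.
With identical firms every q_j equals q_i, so q_j = q_i and 148 = 6q_i, giving q_i = 74/3.

24.67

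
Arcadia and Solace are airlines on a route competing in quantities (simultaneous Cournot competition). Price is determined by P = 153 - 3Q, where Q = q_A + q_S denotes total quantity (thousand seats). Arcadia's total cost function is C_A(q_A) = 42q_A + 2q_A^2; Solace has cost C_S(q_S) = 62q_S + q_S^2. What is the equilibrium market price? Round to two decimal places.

102.63

Arcadia's profit: π_A = (153 - 3Q)q_A - (42q_A + 2q_A²). Setting ∂π_A/∂q_A = 0: 111 - 10q_A - 3(q_S) = 0.
Solace's first-order condition: 91 - 8q_S - 3(q_A) = 0.
So q_A = (111 - 3q_S)/10 and q_S = (91 - 3q_A)/8.
Solving the pair: q_A = 615/71, q_S = 577/71.
Total output Q = 1192/71, so price P = 153 - 3·(1192/71) = 102.6338.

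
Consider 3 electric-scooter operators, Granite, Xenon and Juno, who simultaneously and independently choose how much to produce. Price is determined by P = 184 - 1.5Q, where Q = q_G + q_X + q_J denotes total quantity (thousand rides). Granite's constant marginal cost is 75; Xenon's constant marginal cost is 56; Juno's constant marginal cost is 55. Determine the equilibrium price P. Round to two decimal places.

92.50

Granite's profit: π_G = (184 - 1.5Q)q_G - (75q_G). Setting ∂π_G/∂q_G = 0: 109 - 3q_G - (3/2)(q_X + q_J) = 0.
Xenon's first-order condition: 128 - 3q_X - (3/2)(q_G + q_J) = 0.
Juno's first-order condition: 129 - 3q_J - (3/2)(q_G + q_X) = 0.
Summing all 3 equations gives 366 − 6Q = 0, hence Q = 61.
Back-substituting: q_G = (109 − 183/2)/(3/2) = 35/3, q_X = (128 − 183/2)/(3/2) = 73/3, q_J = (129 − 183/2)/(3/2) = 25.
Total output Q = 61, so price P = 184 - (3/2)·61 = 185/2.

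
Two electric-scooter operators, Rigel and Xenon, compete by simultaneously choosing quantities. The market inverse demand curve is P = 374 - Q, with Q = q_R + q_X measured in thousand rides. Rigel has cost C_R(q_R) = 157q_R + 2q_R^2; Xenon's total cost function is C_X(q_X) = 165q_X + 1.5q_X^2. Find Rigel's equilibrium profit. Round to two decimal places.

2737.37

Rigel's profit: π_R = (374 - Q)q_R - (157q_R + 2q_R²). Setting ∂π_R/∂q_R = 0: 217 - 6q_R - (q_X) = 0.
Xenon's profit: π_X = (374 - Q)q_X - (165q_X + (3/2)q_X²). Setting ∂π_X/∂q_X = 0: 209 - 5q_X - (q_R) = 0.
Rearranging gives the reaction functions q_R = (217 - q_X)/6 and q_X = (209 - q_R)/5.
Solving the pair: q_R = 876/29, q_X = 1037/29.
Price P = 374 - 1913/29 = 308.0345.
Rigel's profit: 308.0345·(876/29) - 157·(876/29) - 2(876/29)² = 2737.3698.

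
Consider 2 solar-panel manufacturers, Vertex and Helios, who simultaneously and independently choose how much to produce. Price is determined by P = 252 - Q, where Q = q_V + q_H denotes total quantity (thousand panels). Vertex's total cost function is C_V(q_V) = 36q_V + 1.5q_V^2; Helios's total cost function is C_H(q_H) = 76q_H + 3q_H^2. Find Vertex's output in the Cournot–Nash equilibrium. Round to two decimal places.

Vertex's profit: π_V = (252 - Q)q_V - (36q_V + (3/2)q_V²). Setting ∂π_V/∂q_V = 0: 216 - 5q_V - (q_H) = 0.
Helios's profit: π_H = (252 - Q)q_H - (76q_H + 3q_H²). Setting ∂π_H/∂q_H = 0: 176 - 8q_H - (q_V) = 0.
Best responses: q_V = (216 - q_H)/5, q_H = (176 - q_V)/8.
Solving the pair: q_V = 1552/39, q_H = 664/39.

39.79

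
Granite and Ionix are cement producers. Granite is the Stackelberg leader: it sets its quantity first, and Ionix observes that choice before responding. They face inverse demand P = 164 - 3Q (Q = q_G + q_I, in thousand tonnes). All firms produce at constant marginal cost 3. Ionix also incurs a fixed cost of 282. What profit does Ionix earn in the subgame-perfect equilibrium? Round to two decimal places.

The follower Ionix best-responds to any q_G: π_I = (164 - 3Q)q_I - 3q_I.
Follower FOC: 161 - 3q_G - 6q_I = 0, so q_I(q_G) = (161 - 3q_G)/6.
The leader anticipates this reaction. Substituting into P = 164 - 3Q gives P = 167/2 - (3/2)q_G, so π_G = (167/2 - (3/2)q_G)q_G - 3q_G.
Maximising: ∂π_G/∂q_G = 161/2 - 3q_G = 0, giving q_G = 161/6.
Then q_I = (161 - 3·(161/6))/6 = 161/12.
Price P = 164 - 3·(161/4) = 173/4.
Ionix's profit: (173/4 - 3)·(161/12) - 282 = 258.0208.

258.02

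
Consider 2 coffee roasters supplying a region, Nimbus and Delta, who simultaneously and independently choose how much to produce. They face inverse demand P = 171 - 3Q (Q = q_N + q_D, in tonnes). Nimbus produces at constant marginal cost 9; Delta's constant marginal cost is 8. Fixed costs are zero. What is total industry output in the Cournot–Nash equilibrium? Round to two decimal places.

36.11

Nimbus's profit: π_N = (171 - 3Q)q_N - (9q_N). Setting ∂π_N/∂q_N = 0: 162 - 6q_N - 3(q_D) = 0.
Delta's profit: π_D = (171 - 3Q)q_D - (8q_D). Setting ∂π_D/∂q_D = 0: 163 - 6q_D - 3(q_N) = 0.
Rearranging gives the reaction functions q_N = (162 - 3q_D)/6 and q_D = (163 - 3q_N)/6.
Substituting one into the other gives q_N = 161/9 and q_D = 164/9.
Total output Q = 161/9 + 164/9 = 325/9.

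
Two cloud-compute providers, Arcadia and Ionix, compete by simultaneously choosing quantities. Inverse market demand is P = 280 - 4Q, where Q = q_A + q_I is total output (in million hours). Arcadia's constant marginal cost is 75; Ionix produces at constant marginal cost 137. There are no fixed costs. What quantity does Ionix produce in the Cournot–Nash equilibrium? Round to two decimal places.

Arcadia's profit: π_A = (280 - 4Q)q_A - (75q_A). Setting ∂π_A/∂q_A = 0: 205 - 8q_A - 4(q_I) = 0.
Ionix's profit: π_I = (280 - 4Q)q_I - (137q_I). Setting ∂π_I/∂q_I = 0: 143 - 8q_I - 4(q_A) = 0.
Best responses: q_A = (205 - 4q_I)/8, q_I = (143 - 4q_A)/8.
Substituting one into the other gives q_A = 89/4 and q_I = 27/4.

6.75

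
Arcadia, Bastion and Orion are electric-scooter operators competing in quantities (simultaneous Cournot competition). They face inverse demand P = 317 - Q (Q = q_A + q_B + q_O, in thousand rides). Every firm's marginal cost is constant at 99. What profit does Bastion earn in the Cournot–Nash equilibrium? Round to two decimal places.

2970.25

Each firm earns π_i = (317 - Q)q_i - 99q_i.
Setting ∂π_i/∂q_i = 0 with rivals' quantities fixed: 218 - 2q_i - Σ_{j≠i} q_j = 0.
With identical firms every q_j equals q_i, so Σ_{j≠i} q_j = 2q_i and 218 = 4q_i, giving q_i = 109/2.
Price P = 317 - 327/2 = 307/2.
Bastion's profit: (307/2 - 99)·(109/2) = 2970.2500.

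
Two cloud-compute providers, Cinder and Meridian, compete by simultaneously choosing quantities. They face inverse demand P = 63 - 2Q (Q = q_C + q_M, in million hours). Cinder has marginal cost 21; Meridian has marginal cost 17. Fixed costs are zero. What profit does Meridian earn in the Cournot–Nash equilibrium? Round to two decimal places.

138.89

Cinder's profit: π_C = (63 - 2Q)q_C - (21q_C). Setting ∂π_C/∂q_C = 0: 42 - 4q_C - 2(q_M) = 0.
Meridian's first-order condition: 46 - 4q_M - 2(q_C) = 0.
Best responses: q_C = (42 - 2q_M)/4, q_M = (46 - 2q_C)/4.
Solving the pair: q_C = 19/3, q_M = 25/3.
Price P = 63 - 2·(44/3) = 101/3.
Meridian's profit: (101/3 - 17)·(25/3) = 1250/9.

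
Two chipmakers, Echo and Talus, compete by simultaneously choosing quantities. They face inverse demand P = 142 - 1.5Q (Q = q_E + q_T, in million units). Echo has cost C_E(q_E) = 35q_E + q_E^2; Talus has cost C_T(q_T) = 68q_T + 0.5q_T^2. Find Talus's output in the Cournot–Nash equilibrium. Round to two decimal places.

11.80

Echo's profit: π_E = (142 - 1.5Q)q_E - (35q_E + q_E²). Setting ∂π_E/∂q_E = 0: 107 - 5q_E - (3/2)(q_T) = 0.
Talus's profit: π_T = (142 - 1.5Q)q_T - (68q_T + (1/2)q_T²). Setting ∂π_T/∂q_T = 0: 74 - 4q_T - (3/2)(q_E) = 0.
Best responses: q_E = (107 - (3/2)q_T)/5, q_T = (74 - (3/2)q_E)/4.
Solving the pair: q_E = 1268/71, q_T = 838/71.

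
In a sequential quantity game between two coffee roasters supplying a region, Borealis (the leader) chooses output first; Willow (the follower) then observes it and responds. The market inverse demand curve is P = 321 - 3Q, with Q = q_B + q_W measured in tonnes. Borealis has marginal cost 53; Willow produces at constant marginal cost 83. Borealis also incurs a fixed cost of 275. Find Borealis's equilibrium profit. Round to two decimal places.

3425.17

Solve by backward induction. Given q_B, the follower Willow maximises π_W = (321 - 3q_B - 3q_W)q_W - 83q_W.
Follower FOC: 238 - 3q_B - 6q_W = 0, so q_W(q_B) = (238 - 3q_B)/6.
Borealis substitutes q_W(q_B) into its own profit: π_B = q_B(321 - 3q_B - (238 - 3q_B)/2) - 53q_B = (202 - (3/2)q_B)q_B - 53q_B.
The leader's first-order condition 149 - 3q_B = 0 yields q_B = 149/3.
Then q_W = (238 - 3·(149/3))/6 = 89/6.
Price P = 321 - 3·(129/2) = 255/2.
Borealis's profit: (255/2 - 53)·(149/3) - 275 = 3425.1667.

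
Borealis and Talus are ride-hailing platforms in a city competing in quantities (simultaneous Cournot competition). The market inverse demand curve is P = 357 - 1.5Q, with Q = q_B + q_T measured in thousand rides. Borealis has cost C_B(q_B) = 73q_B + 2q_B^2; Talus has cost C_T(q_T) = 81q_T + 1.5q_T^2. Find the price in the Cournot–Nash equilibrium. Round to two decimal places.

Borealis's profit: π_B = (357 - 1.5Q)q_B - (73q_B + 2q_B²). Setting ∂π_B/∂q_B = 0: 284 - 7q_B - (3/2)(q_T) = 0.
Talus's first-order condition: 276 - 6q_T - (3/2)(q_B) = 0.
Rearranging gives the reaction functions q_B = (284 - (3/2)q_T)/7 and q_T = (276 - (3/2)q_B)/6.
Solving the pair: q_B = 1720/53, q_T = 37.8868.
Total output Q = 70.3396, so price P = 357 - (3/2)·70.3396 = 251.4906.

251.49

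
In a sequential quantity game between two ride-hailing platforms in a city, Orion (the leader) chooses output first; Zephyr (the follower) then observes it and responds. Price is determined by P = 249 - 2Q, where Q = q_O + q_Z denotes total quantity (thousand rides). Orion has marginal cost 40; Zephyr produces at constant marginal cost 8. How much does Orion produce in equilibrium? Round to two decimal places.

44.25

The follower Zephyr best-responds to any q_O: π_Z = (249 - 2Q)q_Z - 8q_Z.
∂π_Z/∂q_Z = 241 - 2q_O - 4q_Z = 0 gives the reaction function q_Z = (241 - 2q_O)/4.
Orion substitutes q_Z(q_O) into its own profit: π_O = q_O(249 - 2q_O - (241 - 2q_O)/2) - 40q_O = (257/2 - q_O)q_O - 40q_O.
The leader's first-order condition 177/2 - 2q_O = 0 yields q_O = 177/4.
Then q_Z = (241 - 2·(177/4))/4 = 305/8.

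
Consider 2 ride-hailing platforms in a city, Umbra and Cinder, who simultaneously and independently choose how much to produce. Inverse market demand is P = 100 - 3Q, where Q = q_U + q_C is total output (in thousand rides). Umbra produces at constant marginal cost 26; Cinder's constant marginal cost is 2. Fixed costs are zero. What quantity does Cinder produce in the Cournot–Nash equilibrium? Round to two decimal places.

13.56

Umbra's profit: π_U = (100 - 3Q)q_U - (26q_U). Setting ∂π_U/∂q_U = 0: 74 - 6q_U - 3(q_C) = 0.
Cinder's profit: π_C = (100 - 3Q)q_C - (2q_C). Setting ∂π_C/∂q_C = 0: 98 - 6q_C - 3(q_U) = 0.
So q_U = (74 - 3q_C)/6 and q_C = (98 - 3q_U)/6.
Solving the pair: q_U = 50/9, q_C = 122/9.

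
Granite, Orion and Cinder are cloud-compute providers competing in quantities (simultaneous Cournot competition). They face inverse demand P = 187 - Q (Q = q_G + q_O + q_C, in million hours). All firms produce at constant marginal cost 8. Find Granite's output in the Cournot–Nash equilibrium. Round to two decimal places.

44.75

Each firm earns π_i = (187 - Q)q_i - 8q_i.
First-order condition (treating rivals' output as given): 179 - 2q_i - Σ_{j≠i} q_j = 0.
With identical firms every q_j equals q_i, so Σ_{j≠i} q_j = 2q_i and 179 = 4q_i, giving q_i = 179/4.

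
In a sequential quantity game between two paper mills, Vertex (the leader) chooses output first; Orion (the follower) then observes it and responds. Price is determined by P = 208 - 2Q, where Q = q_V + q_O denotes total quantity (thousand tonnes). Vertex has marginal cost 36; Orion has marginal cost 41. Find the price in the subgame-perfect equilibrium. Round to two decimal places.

80.25

The follower Orion best-responds to any q_V: π_O = (208 - 2Q)q_O - 41q_O.
∂π_O/∂q_O = 167 - 2q_V - 4q_O = 0 gives the reaction function q_O = (167 - 2q_V)/4.
The leader anticipates this reaction. Substituting into P = 208 - 2Q gives P = 249/2 - q_V, so π_V = (249/2 - q_V)q_V - 36q_V.
Maximising: ∂π_V/∂q_V = 177/2 - 2q_V = 0, giving q_V = 177/4.
Then q_O = (167 - 2·(177/4))/4 = 157/8.
Total output Q = 511/8, so price P = 208 - 2·(511/8) = 321/4.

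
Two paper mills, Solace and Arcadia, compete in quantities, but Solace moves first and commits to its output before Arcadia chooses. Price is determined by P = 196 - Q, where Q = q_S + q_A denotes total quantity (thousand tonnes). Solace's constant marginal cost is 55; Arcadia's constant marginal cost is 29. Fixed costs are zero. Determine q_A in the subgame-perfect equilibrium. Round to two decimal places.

54.75

Solve by backward induction. Given q_S, the follower Arcadia maximises π_A = (196 - q_S - q_A)q_A - 29q_A.
∂π_A/∂q_A = 167 - q_S - 2q_A = 0 gives the reaction function q_A = (167 - q_S)/2.
The leader anticipates this reaction. Substituting into P = 196 - Q gives P = 225/2 - (1/2)q_S, so π_S = (225/2 - (1/2)q_S)q_S - 55q_S.
The leader's first-order condition 115/2 - q_S = 0 yields q_S = 115/2.
Then q_A = (167 - 115/2)/2 = 219/4.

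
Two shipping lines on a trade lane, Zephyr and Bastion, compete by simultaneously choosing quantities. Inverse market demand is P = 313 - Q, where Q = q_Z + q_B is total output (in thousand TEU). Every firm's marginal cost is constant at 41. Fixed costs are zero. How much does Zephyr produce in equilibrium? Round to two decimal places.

A representative firm's profit is π_i = q_i(313 - Q) - 41q_i.
Setting ∂π_i/∂q_i = 0 with rivals' quantities fixed: 272 - 2q_i - q_j = 0.
By symmetry each firm produces the same amount; substituting q_j = q_i yields q_i = 272/3.

90.67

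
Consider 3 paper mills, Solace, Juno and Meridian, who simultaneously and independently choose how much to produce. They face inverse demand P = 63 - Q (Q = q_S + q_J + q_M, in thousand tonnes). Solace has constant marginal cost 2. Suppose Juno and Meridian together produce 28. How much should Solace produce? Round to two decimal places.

16.50

With rivals' combined output fixed at 28, Solace's profit is π_S = (63 - 28 - q_S)q_S - (2q_S) = (35 - q_S)q_S - (2q_S).
∂π_S/∂q_S = 33 - 2q_S = 0, so q_S = 33/2.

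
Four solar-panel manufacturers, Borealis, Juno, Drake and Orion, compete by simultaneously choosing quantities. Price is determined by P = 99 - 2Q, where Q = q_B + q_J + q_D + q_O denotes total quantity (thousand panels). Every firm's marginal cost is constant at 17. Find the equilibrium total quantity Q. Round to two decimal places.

A representative firm's profit is π_i = q_i(99 - 2Q) - 17q_i.
First-order condition (treating rivals' output as given): 82 - 4q_i - 2·Σ_{j≠i} q_j = 0.
With identical firms every q_j equals q_i, so Σ_{j≠i} q_j = 3q_i and 82 = 10q_i, giving q_i = 41/5.
Total output Q = 41/5 + 41/5 + 41/5 + 41/5 = 164/5.

32.80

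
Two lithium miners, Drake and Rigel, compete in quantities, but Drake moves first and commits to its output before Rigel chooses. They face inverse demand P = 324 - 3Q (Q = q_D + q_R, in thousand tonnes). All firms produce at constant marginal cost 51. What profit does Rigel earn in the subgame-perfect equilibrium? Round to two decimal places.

1552.69

Solve by backward induction. Given q_D, the follower Rigel maximises π_R = (324 - 3q_D - 3q_R)q_R - 51q_R.
Setting the follower's marginal profit to zero, 273 - 3q_D - 6q_R = 0, i.e. q_R = (273 - 3q_D)/6.
Drake substitutes q_R(q_D) into its own profit: π_D = q_D(324 - 3q_D - (273 - 3q_D)/2) - 51q_D = (375/2 - (3/2)q_D)q_D - 51q_D.
The leader's first-order condition 273/2 - 3q_D = 0 yields q_D = 91/2.
Then q_R = (273 - 3·(91/2))/6 = 91/4.
Price P = 324 - 3·(273/4) = 477/4.
Rigel's profit: (477/4 - 51)·(91/4) = 1552.6875.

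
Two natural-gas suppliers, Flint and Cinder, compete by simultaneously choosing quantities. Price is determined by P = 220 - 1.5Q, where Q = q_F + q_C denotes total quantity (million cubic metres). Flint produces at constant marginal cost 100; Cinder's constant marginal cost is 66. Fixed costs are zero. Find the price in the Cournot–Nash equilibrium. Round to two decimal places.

Flint's profit: π_F = (220 - 1.5Q)q_F - (100q_F). Setting ∂π_F/∂q_F = 0: 120 - 3q_F - (3/2)(q_C) = 0.
Cinder's first-order condition: 154 - 3q_C - (3/2)(q_F) = 0.
Rearranging gives the reaction functions q_F = (120 - (3/2)q_C)/3 and q_C = (154 - (3/2)q_F)/3.
Solving the pair: q_F = 172/9, q_C = 376/9.
Total output Q = 548/9, so price P = 220 - (3/2)·(548/9) = 386/3.

128.67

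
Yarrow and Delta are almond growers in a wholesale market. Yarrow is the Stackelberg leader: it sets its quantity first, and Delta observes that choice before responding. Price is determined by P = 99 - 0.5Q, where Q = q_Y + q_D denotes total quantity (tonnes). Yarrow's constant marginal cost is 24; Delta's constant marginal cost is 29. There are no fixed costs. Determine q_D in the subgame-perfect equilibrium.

Solve by backward induction. Given q_Y, the follower Delta maximises π_D = (99 - (1/2)q_Y - (1/2)q_D)q_D - 29q_D.
Follower FOC: 70 - (1/2)q_Y - q_D = 0, so q_D(q_Y) = (70 - (1/2)q_Y).
Yarrow substitutes q_D(q_Y) into its own profit: π_Y = q_Y(99 - (1/2)q_Y - (70 - (1/2)q_Y)/2) - 24q_Y = (64 - (1/4)q_Y)q_Y - 24q_Y.
Maximising: ∂π_Y/∂q_Y = 40 - (1/2)q_Y = 0, giving q_Y = 80.
Then q_D = (70 - (1/2)·80) = 30.

30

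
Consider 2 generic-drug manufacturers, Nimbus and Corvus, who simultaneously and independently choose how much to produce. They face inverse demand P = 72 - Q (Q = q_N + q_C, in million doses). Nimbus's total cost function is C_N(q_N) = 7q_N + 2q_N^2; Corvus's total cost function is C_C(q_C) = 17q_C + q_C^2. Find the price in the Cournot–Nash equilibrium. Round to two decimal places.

Nimbus's profit: π_N = (72 - Q)q_N - (7q_N + 2q_N²). Setting ∂π_N/∂q_N = 0: 65 - 6q_N - (q_C) = 0.
Corvus's first-order condition: 55 - 4q_C - (q_N) = 0.
Best responses: q_N = (65 - q_C)/6, q_C = (55 - q_N)/4.
Solving the pair: q_N = 205/23, q_C = 265/23.
Total output Q = 470/23, so price P = 72 - 470/23 = 1186/23.

51.57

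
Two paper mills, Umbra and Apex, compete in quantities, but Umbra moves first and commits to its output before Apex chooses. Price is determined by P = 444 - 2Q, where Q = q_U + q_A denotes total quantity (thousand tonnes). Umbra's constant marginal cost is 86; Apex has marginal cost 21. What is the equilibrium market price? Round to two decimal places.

The follower Apex best-responds to any q_U: π_A = (444 - 2Q)q_A - 21q_A.
Follower FOC: 423 - 2q_U - 4q_A = 0, so q_A(q_U) = (423 - 2q_U)/4.
The leader anticipates this reaction. Substituting into P = 444 - 2Q gives P = 465/2 - q_U, so π_U = (465/2 - q_U)q_U - 86q_U.
The leader's first-order condition 293/2 - 2q_U = 0 yields q_U = 293/4.
Then q_A = (423 - 2·(293/4))/4 = 553/8.
Total output Q = 1139/8, so price P = 444 - 2·(1139/8) = 637/4.

159.25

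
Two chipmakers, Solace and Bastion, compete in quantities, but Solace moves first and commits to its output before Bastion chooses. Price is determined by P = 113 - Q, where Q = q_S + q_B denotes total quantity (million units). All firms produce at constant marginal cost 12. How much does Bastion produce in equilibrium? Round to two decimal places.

The follower Bastion best-responds to any q_S: π_B = (113 - Q)q_B - 12q_B.
Setting the follower's marginal profit to zero, 101 - q_S - 2q_B = 0, i.e. q_B = (101 - q_S)/2.
The leader anticipates this reaction. Substituting into P = 113 - Q gives P = 125/2 - (1/2)q_S, so π_S = (125/2 - (1/2)q_S)q_S - 12q_S.
Maximising: ∂π_S/∂q_S = 101/2 - q_S = 0, giving q_S = 101/2.
Then q_B = (101 - 101/2)/2 = 101/4.

25.25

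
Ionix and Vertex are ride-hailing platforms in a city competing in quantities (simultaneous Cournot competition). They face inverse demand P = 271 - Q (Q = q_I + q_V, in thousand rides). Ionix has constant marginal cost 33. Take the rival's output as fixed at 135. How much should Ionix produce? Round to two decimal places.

51.50

With the rival's output fixed at 135, Ionix's profit is π_I = (271 - 135 - q_I)q_I - (33q_I) = (136 - q_I)q_I - (33q_I).
∂π_I/∂q_I = 103 - 2q_I = 0, so q_I = 103/2.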